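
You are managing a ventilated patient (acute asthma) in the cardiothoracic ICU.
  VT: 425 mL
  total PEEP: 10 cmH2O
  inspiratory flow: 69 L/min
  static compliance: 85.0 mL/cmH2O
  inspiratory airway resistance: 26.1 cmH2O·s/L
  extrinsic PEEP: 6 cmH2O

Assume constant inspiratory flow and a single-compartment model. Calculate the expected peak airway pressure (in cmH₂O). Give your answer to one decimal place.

Flow: 69 L/min ÷ 60 = 1.15 L/s.
Total PEEP = 10 cmH2O (set 6 + intrinsic 4); this is the baseline alveolar pressure.
Equation of motion (constant flow): PIP = Vt/C + R·V̇ + PEEP.
PIP = 425/85.0 + 26.1×1.15 + 10 = 5.0 + 30.015 + 10 = 45.015 cmH2O.

45.0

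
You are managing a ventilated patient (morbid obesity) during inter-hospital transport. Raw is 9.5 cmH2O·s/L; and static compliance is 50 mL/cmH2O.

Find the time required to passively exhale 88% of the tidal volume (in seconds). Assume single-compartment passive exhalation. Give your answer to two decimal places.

τ = R × C = 9.5 × 50 mL/cmH2O = 9.5 × 0.050 L/cmH2O = 0.475 s.
Exhaled fraction f = 1 − e^(−t/τ) → t = −τ·ln(1 − f) = −0.475·ln(0.12) = 1.007 s.

1.01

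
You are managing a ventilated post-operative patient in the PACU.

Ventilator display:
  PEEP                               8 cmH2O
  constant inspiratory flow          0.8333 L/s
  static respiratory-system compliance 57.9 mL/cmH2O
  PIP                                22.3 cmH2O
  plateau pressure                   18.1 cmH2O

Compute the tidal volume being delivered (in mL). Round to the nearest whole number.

585

Vt = Cstat × (Pplat − PEEP) = 57.9 × (18.1 − 8) = 57.9 × 10.1 = 584.79 mL.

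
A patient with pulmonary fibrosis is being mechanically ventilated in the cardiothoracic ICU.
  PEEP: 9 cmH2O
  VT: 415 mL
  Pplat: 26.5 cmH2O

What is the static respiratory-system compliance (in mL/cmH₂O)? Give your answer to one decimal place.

Cstat = Vt / (Pplat − PEEP) = 415 / (26.5 − 9) = 415 / 17.5 = 23.714 mL/cmH2O.

23.7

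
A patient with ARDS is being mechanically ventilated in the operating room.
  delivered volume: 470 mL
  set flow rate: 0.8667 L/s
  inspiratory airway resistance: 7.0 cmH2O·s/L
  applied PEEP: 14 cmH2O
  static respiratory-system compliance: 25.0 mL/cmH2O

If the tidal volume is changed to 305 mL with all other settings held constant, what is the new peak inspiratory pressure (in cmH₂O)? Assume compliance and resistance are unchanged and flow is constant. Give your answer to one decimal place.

32.3

PIP = Vt/C + R·V̇ + PEEP (constant-flow equation of motion).
Only the elastic term changes: ΔPIP = ΔVt / C = (305 − 470) / 25.0 = -6.6 cmH2O.
Original PIP = 470/25.0 + 7.0×0.8667 + 14 = 38.867 cmH2O; new PIP = 38.867 + (-6.6) = 32.267 cmH2O.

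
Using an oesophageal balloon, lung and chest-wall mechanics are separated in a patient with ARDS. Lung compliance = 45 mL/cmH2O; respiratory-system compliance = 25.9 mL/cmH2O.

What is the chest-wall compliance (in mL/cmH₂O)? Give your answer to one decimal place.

61.0

1/Ccw = 1/Crs − 1/CL.
1/Ccw = 1/25.9 − 1/45 = 0.01639.
Ccw = 61.013 mL/cmH2O.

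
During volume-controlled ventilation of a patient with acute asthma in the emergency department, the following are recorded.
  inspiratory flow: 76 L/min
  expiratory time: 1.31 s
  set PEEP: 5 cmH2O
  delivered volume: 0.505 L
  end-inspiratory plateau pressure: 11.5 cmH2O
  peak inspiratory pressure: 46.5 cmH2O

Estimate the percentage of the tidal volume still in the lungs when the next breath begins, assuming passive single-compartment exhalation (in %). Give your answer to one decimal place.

54.3

Flow: 76 L/min ÷ 60 = 1.2667 L/s.
R = (PIP − Pplat)/V̇ = (46.5 − 11.5) / 1.2667 = 35.0/1.2667 = 27.631 cmH2O·s/L.
C = Vt/(Pplat − PEEP) = 505.0 / (11.5 − 5) = 505.0/6.5 = 77.692 mL/cmH2O.
τ = R × C = 27.631 × 0.07769 L/cmH2O = 2.147 s.
Fraction remaining at end-expiration = e^(−Te/τ) = e^(−1.31/2.147) = 0.5433 → 54.33%.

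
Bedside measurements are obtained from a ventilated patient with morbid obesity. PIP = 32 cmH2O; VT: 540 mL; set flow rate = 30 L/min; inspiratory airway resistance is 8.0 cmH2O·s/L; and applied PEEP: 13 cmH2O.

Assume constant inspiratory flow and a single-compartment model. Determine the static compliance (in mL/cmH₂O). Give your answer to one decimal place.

Flow: 30 L/min ÷ 60 = 0.5 L/s.
Equation of motion (constant flow): PIP = Vt/C + R·V̇ + PEEP.
Vt/C = PIP − R·V̇ − PEEP = 32 − 8.0×0.5 − 13 = 32 − 4.0 − 13 = 15.0 cmH2O.
C = Vt / 15.0 = 540 / 15.0 = 36.0 mL/cmH2O.

36.0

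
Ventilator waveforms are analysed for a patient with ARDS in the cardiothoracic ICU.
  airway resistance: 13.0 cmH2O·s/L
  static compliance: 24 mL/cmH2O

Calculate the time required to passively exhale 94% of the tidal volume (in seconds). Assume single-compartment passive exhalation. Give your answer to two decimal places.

0.88

τ = R × C = 13.0 × 24 mL/cmH2O = 13.0 × 0.024 L/cmH2O = 0.312 s.
Exhaled fraction f = 1 − e^(−t/τ) → t = −τ·ln(1 − f) = −0.312·ln(0.06) = 0.8778 s.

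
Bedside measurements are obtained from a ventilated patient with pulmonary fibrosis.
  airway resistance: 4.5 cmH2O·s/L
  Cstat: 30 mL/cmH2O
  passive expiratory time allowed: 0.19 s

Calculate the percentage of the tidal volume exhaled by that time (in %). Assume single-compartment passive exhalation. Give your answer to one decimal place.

τ = R × C = 4.5 × 30 mL/cmH2O = 4.5 × 0.030 L/cmH2O = 0.135 s.
Passive exhalation: V(t)/V₀ = e^(−t/τ) = e^(−0.19/0.135) = 0.2448.
Fraction exhaled = 1 − 0.2448 = 0.7552 → 75.52%.

75.5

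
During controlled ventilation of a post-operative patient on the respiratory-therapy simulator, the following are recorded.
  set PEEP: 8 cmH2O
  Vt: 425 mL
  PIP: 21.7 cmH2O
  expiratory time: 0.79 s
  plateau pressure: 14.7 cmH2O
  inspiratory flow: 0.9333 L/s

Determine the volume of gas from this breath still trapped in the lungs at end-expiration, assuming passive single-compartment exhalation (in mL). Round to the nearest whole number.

81

R = (PIP − Pplat)/V̇ = (21.7 − 14.7) / 0.9333 = 7.0/0.9333 = 7.5 cmH2O·s/L.
C = Vt/(Pplat − PEEP) = 425.0 / (14.7 − 8) = 425.0/6.7 = 63.433 mL/cmH2O.
τ = R × C = 7.5 × 0.06343 L/cmH2O = 0.4757 s.
Fraction remaining = e^(−Te/τ) = e^(−0.79/0.4757) = 0.19.
Trapped volume = 425.0 × 0.19 = 80.75 mL.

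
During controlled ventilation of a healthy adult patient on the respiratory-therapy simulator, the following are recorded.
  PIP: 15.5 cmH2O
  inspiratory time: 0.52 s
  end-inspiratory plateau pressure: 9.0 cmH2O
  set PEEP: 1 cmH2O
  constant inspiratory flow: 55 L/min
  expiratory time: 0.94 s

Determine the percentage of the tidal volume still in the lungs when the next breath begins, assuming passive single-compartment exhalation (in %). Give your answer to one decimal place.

Flow: 55 L/min ÷ 60 = 0.9167 L/s.
Vt = flow × Ti = 0.9167 L/s × 0.52 s × 1000 mL/L = 476.68 mL.
R = (PIP − Pplat)/V̇ = (15.5 − 9.0) / 0.9167 = 6.5/0.9167 = 7.091 cmH2O·s/L.
C = Vt/(Pplat − PEEP) = 476.68 / (9.0 − 1) = 476.68/8.0 = 59.585 mL/cmH2O.
τ = R × C = 7.091 × 0.05959 L/cmH2O = 0.4226 s.
Fraction remaining at end-expiration = e^(−Te/τ) = e^(−0.94/0.4226) = 0.1081 → 10.81%.

10.8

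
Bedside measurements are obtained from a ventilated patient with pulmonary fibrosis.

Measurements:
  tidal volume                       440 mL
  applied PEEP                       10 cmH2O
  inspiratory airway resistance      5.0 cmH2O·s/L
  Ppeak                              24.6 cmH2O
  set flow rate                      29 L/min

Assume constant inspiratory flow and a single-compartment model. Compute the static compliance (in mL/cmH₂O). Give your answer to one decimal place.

36.1

Flow: 29 L/min ÷ 60 = 0.4833 L/s.
Equation of motion (constant flow): PIP = Vt/C + R·V̇ + PEEP.
Vt/C = PIP − R·V̇ − PEEP = 24.6 − 5.0×0.4833 − 10 = 24.6 − 2.417 − 10 = 12.183 cmH2O.
C = Vt / 12.183 = 440 / 12.183 = 36.116 mL/cmH2O.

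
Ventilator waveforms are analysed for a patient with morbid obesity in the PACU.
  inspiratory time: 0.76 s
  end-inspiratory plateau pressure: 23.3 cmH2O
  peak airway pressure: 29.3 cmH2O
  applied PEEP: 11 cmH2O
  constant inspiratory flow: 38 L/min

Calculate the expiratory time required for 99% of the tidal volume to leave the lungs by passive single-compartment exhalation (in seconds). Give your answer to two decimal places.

1.71

Flow: 38 L/min ÷ 60 = 0.6333 L/s.
Vt = flow × Ti = 0.6333 L/s × 0.76 s × 1000 mL/L = 481.31 mL.
R = (PIP − Pplat)/V̇ = (29.3 − 23.3) / 0.6333 = 6.0/0.6333 = 9.474 cmH2O·s/L.
C = Vt/(Pplat − PEEP) = 481.31 / (23.3 − 11) = 481.31/12.3 = 39.131 mL/cmH2O.
τ = R × C = 9.474 × 0.03913 L/cmH2O = 0.3707 s.
t = −τ·ln(1 − 0.99) = −0.3707·ln(0.01) = 1.707 s.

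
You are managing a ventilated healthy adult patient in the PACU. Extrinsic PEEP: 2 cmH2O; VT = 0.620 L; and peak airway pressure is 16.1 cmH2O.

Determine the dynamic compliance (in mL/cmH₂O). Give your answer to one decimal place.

Dynamic compliance = Vt / (PIP − PEEP) = 620 / (16.1 − 2) = 620 / 14.1 = 43.972 mL/cmH2O.

44.0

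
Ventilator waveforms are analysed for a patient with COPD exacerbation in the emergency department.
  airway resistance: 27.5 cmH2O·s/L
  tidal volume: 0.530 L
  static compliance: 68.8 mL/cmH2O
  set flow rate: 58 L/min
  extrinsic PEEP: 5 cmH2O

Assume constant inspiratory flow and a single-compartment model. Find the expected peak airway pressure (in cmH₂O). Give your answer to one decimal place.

Flow: 58 L/min ÷ 60 = 0.9667 L/s.
Equation of motion (constant flow): PIP = Vt/C + R·V̇ + PEEP.
PIP = 530/68.8 + 27.5×0.9667 + 5 = 7.703 + 26.584 + 5 = 39.287 cmH2O.

39.3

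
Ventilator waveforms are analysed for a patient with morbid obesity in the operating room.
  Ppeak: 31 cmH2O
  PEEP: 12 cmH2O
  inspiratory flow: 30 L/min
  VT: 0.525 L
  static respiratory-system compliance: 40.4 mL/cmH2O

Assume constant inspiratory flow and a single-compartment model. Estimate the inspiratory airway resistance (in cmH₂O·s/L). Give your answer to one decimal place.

12.0

Flow: 30 L/min ÷ 60 = 0.5 L/s.
Equation of motion (constant flow): PIP = Vt/C + R·V̇ + PEEP.
R·V̇ = PIP − Vt/C − PEEP = 31 − 525/40.4 − 12 = 31 − 12.995 − 12 = 6.005 cmH2O.
R = 6.005 / 0.5 = 12.01 cmH2O·s/L.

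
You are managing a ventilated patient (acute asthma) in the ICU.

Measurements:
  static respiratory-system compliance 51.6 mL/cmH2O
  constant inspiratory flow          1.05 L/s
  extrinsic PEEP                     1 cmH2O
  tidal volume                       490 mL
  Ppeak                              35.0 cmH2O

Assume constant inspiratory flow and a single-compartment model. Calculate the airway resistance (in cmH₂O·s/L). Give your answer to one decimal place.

23.3

Equation of motion (constant flow): PIP = Vt/C + R·V̇ + PEEP.
R·V̇ = PIP − Vt/C − PEEP = 35.0 − 490/51.6 − 1 = 35.0 − 9.496 − 1 = 24.504 cmH2O.
R = 24.504 / 1.05 = 23.337 cmH2O·s/L.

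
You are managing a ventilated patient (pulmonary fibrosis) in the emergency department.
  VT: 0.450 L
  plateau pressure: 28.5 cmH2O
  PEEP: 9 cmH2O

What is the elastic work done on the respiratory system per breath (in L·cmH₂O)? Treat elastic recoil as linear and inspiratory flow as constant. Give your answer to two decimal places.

4.39

Elastic work ≈ ½ × (Pplat − PEEP) × Vt = 0.5 × (28.5 − 9) × 0.450 L = 0.5 × 19.5 × 0.450 = 4.388 L·cmH2O.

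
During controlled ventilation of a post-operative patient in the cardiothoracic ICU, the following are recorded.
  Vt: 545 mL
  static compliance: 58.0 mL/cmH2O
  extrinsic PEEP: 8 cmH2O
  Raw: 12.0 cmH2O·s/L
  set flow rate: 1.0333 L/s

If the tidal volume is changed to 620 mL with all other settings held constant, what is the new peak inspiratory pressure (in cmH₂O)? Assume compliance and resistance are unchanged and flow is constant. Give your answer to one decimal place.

PIP = Vt/C + R·V̇ + PEEP (constant-flow equation of motion).
Only the elastic term changes: ΔPIP = ΔVt / C = (620 − 545) / 58.0 = 1.293 cmH2O.
Original PIP = 545/58.0 + 12.0×1.0333 + 8 = 29.796 cmH2O; new PIP = 29.796 + (1.293) = 31.089 cmH2O.

31.1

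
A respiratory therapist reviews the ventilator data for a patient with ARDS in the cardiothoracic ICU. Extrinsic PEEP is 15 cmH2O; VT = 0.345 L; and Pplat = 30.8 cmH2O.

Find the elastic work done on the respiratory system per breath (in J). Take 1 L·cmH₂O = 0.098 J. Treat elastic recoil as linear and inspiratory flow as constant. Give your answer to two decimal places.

0.27

Elastic work ≈ ½ × (Pplat − PEEP) × Vt = 0.5 × (30.8 − 15) × 0.345 L = 0.5 × 15.8 × 0.345 = 2.726 L·cmH2O.
× 0.098 J/(L·cmH2O) → 0.2671 J.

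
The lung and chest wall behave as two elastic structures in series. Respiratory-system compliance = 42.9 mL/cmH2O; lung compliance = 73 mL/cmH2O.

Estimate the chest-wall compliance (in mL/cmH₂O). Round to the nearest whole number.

1/Ccw = 1/Crs − 1/CL.
1/Ccw = 1/42.9 − 1/73 = 0.009611.
Ccw = 104.05 mL/cmH2O.

104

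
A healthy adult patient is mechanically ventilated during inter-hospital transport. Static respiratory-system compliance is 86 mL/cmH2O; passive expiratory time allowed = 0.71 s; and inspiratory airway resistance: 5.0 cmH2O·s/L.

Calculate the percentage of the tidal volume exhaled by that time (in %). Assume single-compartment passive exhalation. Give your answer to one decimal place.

τ = R × C = 5.0 × 86 mL/cmH2O = 5.0 × 0.086 L/cmH2O = 0.43 s.
Passive exhalation: V(t)/V₀ = e^(−t/τ) = e^(−0.71/0.43) = 0.1918.
Fraction exhaled = 1 − 0.1918 = 0.8082 → 80.82%.

80.8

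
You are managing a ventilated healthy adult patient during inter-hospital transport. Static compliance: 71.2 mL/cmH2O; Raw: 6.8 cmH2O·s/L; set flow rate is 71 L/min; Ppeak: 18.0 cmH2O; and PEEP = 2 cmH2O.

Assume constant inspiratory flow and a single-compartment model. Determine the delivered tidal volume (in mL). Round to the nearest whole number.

566

Flow: 71 L/min ÷ 60 = 1.1833 L/s.
Equation of motion (constant flow): PIP = Vt/C + R·V̇ + PEEP.
Vt/C = PIP − R·V̇ − PEEP = 18.0 − 8.046 − 2 = 7.954 cmH2O.
Vt = C × 7.954 = 71.2 × 7.954 = 566.32 mL.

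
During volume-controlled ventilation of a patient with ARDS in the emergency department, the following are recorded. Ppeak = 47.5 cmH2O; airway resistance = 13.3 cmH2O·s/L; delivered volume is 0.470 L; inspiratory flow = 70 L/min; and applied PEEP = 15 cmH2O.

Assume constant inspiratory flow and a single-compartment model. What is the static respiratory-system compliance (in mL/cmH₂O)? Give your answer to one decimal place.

27.7

Flow: 70 L/min ÷ 60 = 1.1667 L/s.
Equation of motion (constant flow): PIP = Vt/C + R·V̇ + PEEP.
Vt/C = PIP − R·V̇ − PEEP = 47.5 − 13.3×1.1667 − 15 = 47.5 − 15.517 − 15 = 16.983 cmH2O.
C = Vt / 16.983 = 470 / 16.983 = 27.675 mL/cmH2O.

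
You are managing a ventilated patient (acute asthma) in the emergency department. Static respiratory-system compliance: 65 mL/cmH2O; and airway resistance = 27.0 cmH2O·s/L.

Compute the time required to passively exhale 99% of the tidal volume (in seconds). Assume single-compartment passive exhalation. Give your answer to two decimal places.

8.08

τ = R × C = 27.0 × 65 mL/cmH2O = 27.0 × 0.065 L/cmH2O = 1.755 s.
Exhaled fraction f = 1 − e^(−t/τ) → t = −τ·ln(1 − f) = −1.755·ln(0.01) = 8.082 s.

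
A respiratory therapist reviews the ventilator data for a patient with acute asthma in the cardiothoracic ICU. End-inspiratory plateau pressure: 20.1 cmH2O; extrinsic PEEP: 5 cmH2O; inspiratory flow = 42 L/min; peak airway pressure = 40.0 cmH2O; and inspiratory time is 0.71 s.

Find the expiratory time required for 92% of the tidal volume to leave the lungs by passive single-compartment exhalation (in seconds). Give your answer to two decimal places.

Flow: 42 L/min ÷ 60 = 0.7 L/s.
Vt = flow × Ti = 0.7 L/s × 0.71 s × 1000 mL/L = 497.0 mL.
R = (PIP − Pplat)/V̇ = (40.0 − 20.1) / 0.7 = 19.9/0.7 = 28.429 cmH2O·s/L.
C = Vt/(Pplat − PEEP) = 497.0 / (20.1 − 5) = 497.0/15.1 = 32.914 mL/cmH2O.
τ = R × C = 28.429 × 0.03291 L/cmH2O = 0.9356 s.
t = −τ·ln(1 − 0.92) = −0.9356·ln(0.08) = 2.363 s.

2.36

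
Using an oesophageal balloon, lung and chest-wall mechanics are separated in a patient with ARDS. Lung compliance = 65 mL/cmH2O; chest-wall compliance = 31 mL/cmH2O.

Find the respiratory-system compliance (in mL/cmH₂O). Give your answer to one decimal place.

21.0

Lung and chest wall are elastances in series: 1/Crs = 1/CL + 1/Ccw.
1/Crs = 1/65 + 1/31 = 0.04764.
Crs = 20.991 mL/cmH2O.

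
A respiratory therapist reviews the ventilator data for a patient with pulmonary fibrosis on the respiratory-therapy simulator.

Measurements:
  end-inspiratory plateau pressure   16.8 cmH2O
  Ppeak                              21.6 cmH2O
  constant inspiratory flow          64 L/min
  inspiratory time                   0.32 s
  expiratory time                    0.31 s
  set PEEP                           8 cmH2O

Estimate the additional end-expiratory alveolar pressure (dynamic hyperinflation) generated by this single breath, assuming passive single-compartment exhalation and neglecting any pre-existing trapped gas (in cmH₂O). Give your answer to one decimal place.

1.5

Flow: 64 L/min ÷ 60 = 1.0667 L/s.
Vt = flow × Ti = 1.0667 L/s × 0.32 s × 1000 mL/L = 341.34 mL.
R = (PIP − Pplat)/V̇ = (21.6 − 16.8) / 1.0667 = 4.8/1.0667 = 4.5 cmH2O·s/L.
C = Vt/(Pplat − PEEP) = 341.34 / (16.8 − 8) = 341.34/8.8 = 38.789 mL/cmH2O.
τ = R × C = 4.5 × 0.03879 L/cmH2O = 0.1746 s.
Fraction remaining = e^(−Te/τ) = e^(−0.31/0.1746) = 0.1694; trapped volume = 341.34 × 0.1694 = 57.823 mL.
Additional alveolar pressure from trapping ≈ V_trapped / C = 57.823 / 38.789 = 1.491 cmH2O.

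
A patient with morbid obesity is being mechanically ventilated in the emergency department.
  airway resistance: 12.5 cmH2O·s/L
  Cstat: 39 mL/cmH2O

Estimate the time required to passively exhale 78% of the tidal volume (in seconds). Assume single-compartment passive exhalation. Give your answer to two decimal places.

τ = R × C = 12.5 × 39 mL/cmH2O = 12.5 × 0.039 L/cmH2O = 0.4875 s.
Exhaled fraction f = 1 − e^(−t/τ) → t = −τ·ln(1 − f) = −0.4875·ln(0.22) = 0.7381 s.

0.74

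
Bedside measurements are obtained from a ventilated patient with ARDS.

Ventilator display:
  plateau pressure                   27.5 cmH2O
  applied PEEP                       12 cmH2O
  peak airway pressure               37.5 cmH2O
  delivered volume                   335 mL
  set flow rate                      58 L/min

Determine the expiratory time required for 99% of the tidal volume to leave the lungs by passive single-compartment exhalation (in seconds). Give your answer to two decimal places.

Flow: 58 L/min ÷ 60 = 0.9667 L/s.
R = (PIP − Pplat)/V̇ = (37.5 − 27.5) / 0.9667 = 10.0/0.9667 = 10.344 cmH2O·s/L.
C = Vt/(Pplat − PEEP) = 335.0 / (27.5 − 12) = 335.0/15.5 = 21.613 mL/cmH2O.
τ = R × C = 10.344 × 0.02161 L/cmH2O = 0.2235 s.
t = −τ·ln(1 − 0.99) = −0.2235·ln(0.01) = 1.029 s.

1.03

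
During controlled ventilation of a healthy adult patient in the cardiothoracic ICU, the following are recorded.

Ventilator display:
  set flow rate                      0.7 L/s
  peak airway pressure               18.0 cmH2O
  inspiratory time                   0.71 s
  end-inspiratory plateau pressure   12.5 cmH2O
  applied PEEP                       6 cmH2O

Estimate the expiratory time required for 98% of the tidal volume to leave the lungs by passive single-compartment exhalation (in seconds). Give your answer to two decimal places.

Vt = flow × Ti = 0.7 L/s × 0.71 s × 1000 mL/L = 497.0 mL.
R = (PIP − Pplat)/V̇ = (18.0 − 12.5) / 0.7 = 5.5/0.7 = 7.857 cmH2O·s/L.
C = Vt/(Pplat − PEEP) = 497.0 / (12.5 − 6) = 497.0/6.5 = 76.462 mL/cmH2O.
τ = R × C = 7.857 × 0.07646 L/cmH2O = 0.6007 s.
t = −τ·ln(1 − 0.98) = −0.6007·ln(0.02) = 2.35 s.

2.35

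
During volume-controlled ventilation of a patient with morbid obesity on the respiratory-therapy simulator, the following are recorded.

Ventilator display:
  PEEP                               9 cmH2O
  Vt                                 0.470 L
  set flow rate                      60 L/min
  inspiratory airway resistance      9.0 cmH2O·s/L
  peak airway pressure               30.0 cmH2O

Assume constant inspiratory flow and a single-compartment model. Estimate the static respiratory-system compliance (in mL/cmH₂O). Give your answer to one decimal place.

Flow: 60 L/min ÷ 60 = 1 L/s.
Equation of motion (constant flow): PIP = Vt/C + R·V̇ + PEEP.
Vt/C = PIP − R·V̇ − PEEP = 30.0 − 9.0×1 − 9 = 30.0 − 9.0 − 9 = 12.0 cmH2O.
C = Vt / 12.0 = 470 / 12.0 = 39.167 mL/cmH2O.

39.2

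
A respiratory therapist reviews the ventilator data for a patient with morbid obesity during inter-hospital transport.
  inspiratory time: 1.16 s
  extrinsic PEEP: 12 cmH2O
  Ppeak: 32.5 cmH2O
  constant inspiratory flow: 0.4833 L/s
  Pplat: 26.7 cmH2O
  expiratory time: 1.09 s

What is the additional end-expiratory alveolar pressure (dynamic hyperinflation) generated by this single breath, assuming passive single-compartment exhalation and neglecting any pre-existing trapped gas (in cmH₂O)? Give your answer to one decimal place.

1.4

Vt = flow × Ti = 0.4833 L/s × 1.16 s × 1000 mL/L = 560.63 mL.
R = (PIP − Pplat)/V̇ = (32.5 − 26.7) / 0.4833 = 5.8/0.4833 = 12.001 cmH2O·s/L.
C = Vt/(Pplat − PEEP) = 560.63 / (26.7 − 12) = 560.63/14.7 = 38.138 mL/cmH2O.
τ = R × C = 12.001 × 0.03814 L/cmH2O = 0.4577 s.
Fraction remaining = e^(−Te/τ) = e^(−1.09/0.4577) = 0.09241; trapped volume = 560.63 × 0.09241 = 51.808 mL.
Additional alveolar pressure from trapping ≈ V_trapped / C = 51.808 / 38.138 = 1.358 cmH2O.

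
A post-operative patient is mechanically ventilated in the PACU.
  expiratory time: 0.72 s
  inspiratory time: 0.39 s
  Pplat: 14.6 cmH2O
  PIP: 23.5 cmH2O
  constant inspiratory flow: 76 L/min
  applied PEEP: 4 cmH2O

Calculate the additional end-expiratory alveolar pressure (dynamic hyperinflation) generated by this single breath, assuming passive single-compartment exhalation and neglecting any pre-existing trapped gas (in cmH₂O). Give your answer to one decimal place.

Flow: 76 L/min ÷ 60 = 1.2667 L/s.
Vt = flow × Ti = 1.2667 L/s × 0.39 s × 1000 mL/L = 494.01 mL.
R = (PIP − Pplat)/V̇ = (23.5 − 14.6) / 1.2667 = 8.9/1.2667 = 7.026 cmH2O·s/L.
C = Vt/(Pplat − PEEP) = 494.01 / (14.6 − 4) = 494.01/10.6 = 46.605 mL/cmH2O.
τ = R × C = 7.026 × 0.04661 L/cmH2O = 0.3275 s.
Fraction remaining = e^(−Te/τ) = e^(−0.72/0.3275) = 0.111; trapped volume = 494.01 × 0.111 = 54.835 mL.
Additional alveolar pressure from trapping ≈ V_trapped / C = 54.835 / 46.605 = 1.177 cmH2O.

1.2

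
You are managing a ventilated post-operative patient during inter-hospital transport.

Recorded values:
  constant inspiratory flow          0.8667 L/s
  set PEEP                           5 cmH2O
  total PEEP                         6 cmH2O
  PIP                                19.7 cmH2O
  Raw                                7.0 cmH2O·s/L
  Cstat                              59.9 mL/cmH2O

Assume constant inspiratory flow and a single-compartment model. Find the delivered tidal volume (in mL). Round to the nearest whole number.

457

Total PEEP = 6 cmH2O (set 5 + intrinsic 1); this is the baseline alveolar pressure.
Equation of motion (constant flow): PIP = Vt/C + R·V̇ + PEEP.
Vt/C = PIP − R·V̇ − PEEP = 19.7 − 6.067 − 6 = 7.633 cmH2O.
Vt = C × 7.633 = 59.9 × 7.633 = 457.22 mL.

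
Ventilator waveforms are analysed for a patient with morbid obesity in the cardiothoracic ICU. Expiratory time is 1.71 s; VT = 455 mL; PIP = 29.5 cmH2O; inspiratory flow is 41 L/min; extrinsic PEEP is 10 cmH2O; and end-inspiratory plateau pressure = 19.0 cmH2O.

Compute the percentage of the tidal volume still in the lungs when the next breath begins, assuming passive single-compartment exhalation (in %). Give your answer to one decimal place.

Flow: 41 L/min ÷ 60 = 0.6833 L/s.
R = (PIP − Pplat)/V̇ = (29.5 − 19.0) / 0.6833 = 10.5/0.6833 = 15.367 cmH2O·s/L.
C = Vt/(Pplat − PEEP) = 455.0 / (19.0 − 10) = 455.0/9.0 = 50.556 mL/cmH2O.
τ = R × C = 15.367 × 0.05056 L/cmH2O = 0.777 s.
Fraction remaining at end-expiration = e^(−Te/τ) = e^(−1.71/0.777) = 0.1107 → 11.07%.

11.1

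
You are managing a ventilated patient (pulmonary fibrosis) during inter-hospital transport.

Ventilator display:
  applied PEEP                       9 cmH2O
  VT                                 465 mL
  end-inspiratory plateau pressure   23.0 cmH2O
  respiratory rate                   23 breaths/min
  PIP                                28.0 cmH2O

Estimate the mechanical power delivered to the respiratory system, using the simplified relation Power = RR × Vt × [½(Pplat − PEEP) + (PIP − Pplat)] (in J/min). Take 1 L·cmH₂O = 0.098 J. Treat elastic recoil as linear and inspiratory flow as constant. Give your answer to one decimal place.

Per-breath work = Vt × [½(Pplat−PEEP) + (PIP−Pplat)] = 0.465 × [0.5×14.0 + 5.0] = 0.465 × 12.0 = 5.58 L·cmH2O.
Power = 23 × 5.58 = 128.34 L·cmH2O/min.
× 0.098 J/(L·cmH2O) → 12.577 J/min.

12.6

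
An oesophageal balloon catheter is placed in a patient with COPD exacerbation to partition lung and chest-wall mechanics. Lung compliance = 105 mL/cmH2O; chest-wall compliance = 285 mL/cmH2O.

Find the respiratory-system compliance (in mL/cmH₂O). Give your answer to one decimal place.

76.7

Lung and chest wall are elastances in series: 1/Crs = 1/CL + 1/Ccw.
1/Crs = 1/105 + 1/285 = 0.01303.
Crs = 76.746 mL/cmH2O.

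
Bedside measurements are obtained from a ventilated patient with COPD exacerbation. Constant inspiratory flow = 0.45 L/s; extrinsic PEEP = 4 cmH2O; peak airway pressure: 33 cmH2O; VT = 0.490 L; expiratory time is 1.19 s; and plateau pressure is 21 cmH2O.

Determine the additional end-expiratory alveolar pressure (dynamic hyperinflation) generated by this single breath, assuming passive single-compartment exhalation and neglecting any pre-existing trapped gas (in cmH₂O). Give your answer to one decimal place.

3.6

R = (PIP − Pplat)/V̇ = (33 − 21) / 0.45 = 12.0/0.45 = 26.667 cmH2O·s/L.
C = Vt/(Pplat − PEEP) = 490.0 / (21 − 4) = 490.0/17.0 = 28.824 mL/cmH2O.
τ = R × C = 26.667 × 0.02882 L/cmH2O = 0.7685 s.
Fraction remaining = e^(−Te/τ) = e^(−1.19/0.7685) = 0.2126; trapped volume = 490.0 × 0.2126 = 104.17 mL.
Additional alveolar pressure from trapping ≈ V_trapped / C = 104.17 / 28.824 = 3.614 cmH2O.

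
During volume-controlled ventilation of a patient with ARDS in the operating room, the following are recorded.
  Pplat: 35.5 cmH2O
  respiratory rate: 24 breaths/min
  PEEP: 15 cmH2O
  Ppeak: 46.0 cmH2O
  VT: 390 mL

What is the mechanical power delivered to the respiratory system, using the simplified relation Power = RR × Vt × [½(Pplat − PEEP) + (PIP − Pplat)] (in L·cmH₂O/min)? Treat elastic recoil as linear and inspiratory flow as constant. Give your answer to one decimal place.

194.2

Per-breath work = Vt × [½(Pplat−PEEP) + (PIP−Pplat)] = 0.390 × [0.5×20.5 + 10.5] = 0.390 × 20.75 = 8.093 L·cmH2O.
Power = 24 × 8.093 = 194.23 L·cmH2O/min.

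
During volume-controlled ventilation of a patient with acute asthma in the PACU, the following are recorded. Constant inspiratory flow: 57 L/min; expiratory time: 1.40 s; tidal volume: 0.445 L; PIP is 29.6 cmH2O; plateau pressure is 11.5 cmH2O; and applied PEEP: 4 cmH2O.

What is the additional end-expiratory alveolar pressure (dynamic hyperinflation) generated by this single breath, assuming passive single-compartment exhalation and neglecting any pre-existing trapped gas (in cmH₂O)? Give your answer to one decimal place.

2.2

Flow: 57 L/min ÷ 60 = 0.95 L/s.
R = (PIP − Pplat)/V̇ = (29.6 − 11.5) / 0.95 = 18.1/0.95 = 19.053 cmH2O·s/L.
C = Vt/(Pplat − PEEP) = 445.0 / (11.5 − 4) = 445.0/7.5 = 59.333 mL/cmH2O.
τ = R × C = 19.053 × 0.05933 L/cmH2O = 1.13 s.
Fraction remaining = e^(−Te/τ) = e^(−1.40/1.13) = 0.2897; trapped volume = 445.0 × 0.2897 = 128.92 mL.
Additional alveolar pressure from trapping ≈ V_trapped / C = 128.92 / 59.333 = 2.173 cmH2O.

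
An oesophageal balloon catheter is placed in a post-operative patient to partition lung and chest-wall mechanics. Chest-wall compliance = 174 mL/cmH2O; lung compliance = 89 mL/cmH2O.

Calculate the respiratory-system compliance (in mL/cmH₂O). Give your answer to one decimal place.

Lung and chest wall are elastances in series: 1/Crs = 1/CL + 1/Ccw.
1/Crs = 1/89 + 1/174 = 0.01698.
Crs = 58.893 mL/cmH2O.

58.9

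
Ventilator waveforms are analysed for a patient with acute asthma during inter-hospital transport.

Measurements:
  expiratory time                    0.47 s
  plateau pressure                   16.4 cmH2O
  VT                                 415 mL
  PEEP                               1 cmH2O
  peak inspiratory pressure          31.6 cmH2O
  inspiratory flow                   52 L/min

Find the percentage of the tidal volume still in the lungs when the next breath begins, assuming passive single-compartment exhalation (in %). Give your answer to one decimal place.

Flow: 52 L/min ÷ 60 = 0.8667 L/s.
R = (PIP − Pplat)/V̇ = (31.6 − 16.4) / 0.8667 = 15.2/0.8667 = 17.538 cmH2O·s/L.
C = Vt/(Pplat − PEEP) = 415.0 / (16.4 − 1) = 415.0/15.4 = 26.948 mL/cmH2O.
τ = R × C = 17.538 × 0.02695 L/cmH2O = 0.4726 s.
Fraction remaining at end-expiration = e^(−Te/τ) = e^(−0.47/0.4726) = 0.3699 → 36.99%.

37.0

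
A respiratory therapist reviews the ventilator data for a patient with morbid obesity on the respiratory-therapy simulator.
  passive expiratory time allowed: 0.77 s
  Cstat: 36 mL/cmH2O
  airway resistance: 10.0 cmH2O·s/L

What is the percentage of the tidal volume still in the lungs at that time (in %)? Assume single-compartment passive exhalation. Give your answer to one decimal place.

τ = R × C = 10.0 × 36 mL/cmH2O = 10.0 × 0.036 L/cmH2O = 0.36 s.
Passive exhalation: V(t)/V₀ = e^(−t/τ) = e^(−0.77/0.36) = 0.1178.
Fraction remaining = 0.1178 → 11.78%.

11.8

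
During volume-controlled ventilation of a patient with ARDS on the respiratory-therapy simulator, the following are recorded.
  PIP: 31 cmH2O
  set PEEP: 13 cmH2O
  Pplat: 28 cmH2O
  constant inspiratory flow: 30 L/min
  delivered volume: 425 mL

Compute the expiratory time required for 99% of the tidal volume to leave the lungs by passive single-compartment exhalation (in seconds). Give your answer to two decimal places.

Flow: 30 L/min ÷ 60 = 0.5 L/s.
R = (PIP − Pplat)/V̇ = (31 − 28) / 0.5 = 3.0/0.5 = 6.0 cmH2O·s/L.
C = Vt/(Pplat − PEEP) = 425.0 / (28 − 13) = 425.0/15.0 = 28.333 mL/cmH2O.
τ = R × C = 6.0 × 0.02833 L/cmH2O = 0.17 s.
t = −τ·ln(1 − 0.99) = −0.17·ln(0.01) = 0.7829 s.

0.78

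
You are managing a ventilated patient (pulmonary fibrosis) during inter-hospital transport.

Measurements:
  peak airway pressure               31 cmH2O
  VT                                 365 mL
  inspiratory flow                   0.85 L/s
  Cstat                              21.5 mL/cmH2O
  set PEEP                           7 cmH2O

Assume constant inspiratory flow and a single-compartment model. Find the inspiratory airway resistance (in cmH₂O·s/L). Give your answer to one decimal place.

8.3

Equation of motion (constant flow): PIP = Vt/C + R·V̇ + PEEP.
R·V̇ = PIP − Vt/C − PEEP = 31 − 365/21.5 − 7 = 31 − 16.977 − 7 = 7.023 cmH2O.
R = 7.023 / 0.85 = 8.262 cmH2O·s/L.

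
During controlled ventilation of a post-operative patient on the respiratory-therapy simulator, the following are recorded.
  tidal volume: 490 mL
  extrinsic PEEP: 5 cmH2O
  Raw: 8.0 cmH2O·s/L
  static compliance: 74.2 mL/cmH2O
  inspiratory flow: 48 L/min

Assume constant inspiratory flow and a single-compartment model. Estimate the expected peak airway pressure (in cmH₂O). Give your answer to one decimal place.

Flow: 48 L/min ÷ 60 = 0.8 L/s.
Equation of motion (constant flow): PIP = Vt/C + R·V̇ + PEEP.
PIP = 490/74.2 + 8.0×0.8 + 5 = 6.604 + 6.4 + 5 = 18.004 cmH2O.

18.0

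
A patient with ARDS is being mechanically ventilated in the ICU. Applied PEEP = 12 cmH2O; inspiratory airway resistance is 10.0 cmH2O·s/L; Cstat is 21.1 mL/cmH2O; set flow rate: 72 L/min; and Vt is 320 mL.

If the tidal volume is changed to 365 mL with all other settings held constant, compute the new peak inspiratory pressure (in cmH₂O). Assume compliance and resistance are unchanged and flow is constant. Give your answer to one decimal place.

41.3

Flow: 72 L/min ÷ 60 = 1.2 L/s.
PIP = Vt/C + R·V̇ + PEEP (constant-flow equation of motion).
Only the elastic term changes: ΔPIP = ΔVt / C = (365 − 320) / 21.1 = 2.133 cmH2O.
Original PIP = 320/21.1 + 10.0×1.2 + 12 = 39.166 cmH2O; new PIP = 39.166 + (2.133) = 41.299 cmH2O.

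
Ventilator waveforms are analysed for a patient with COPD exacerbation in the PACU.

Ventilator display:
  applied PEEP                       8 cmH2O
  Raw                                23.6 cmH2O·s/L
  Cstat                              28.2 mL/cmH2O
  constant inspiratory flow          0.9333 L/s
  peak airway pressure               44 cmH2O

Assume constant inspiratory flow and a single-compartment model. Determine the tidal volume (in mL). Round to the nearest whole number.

394

Equation of motion (constant flow): PIP = Vt/C + R·V̇ + PEEP.
Vt/C = PIP − R·V̇ − PEEP = 44 − 22.026 − 8 = 13.974 cmH2O.
Vt = C × 13.974 = 28.2 × 13.974 = 394.07 mL.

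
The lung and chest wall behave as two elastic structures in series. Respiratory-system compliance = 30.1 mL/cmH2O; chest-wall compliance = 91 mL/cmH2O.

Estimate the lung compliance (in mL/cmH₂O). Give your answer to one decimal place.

45.0

1/CL = 1/Crs − 1/Ccw.
1/CL = 1/30.1 − 1/91 = 0.02223.
CL = 44.984 mL/cmH2O.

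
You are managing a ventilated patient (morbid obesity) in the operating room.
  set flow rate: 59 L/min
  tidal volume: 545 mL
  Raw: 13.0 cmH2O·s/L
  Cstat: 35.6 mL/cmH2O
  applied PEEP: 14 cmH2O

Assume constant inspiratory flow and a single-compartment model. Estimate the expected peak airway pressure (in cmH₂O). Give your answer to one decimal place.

42.1

Flow: 59 L/min ÷ 60 = 0.9833 L/s.
Equation of motion (constant flow): PIP = Vt/C + R·V̇ + PEEP.
PIP = 545/35.6 + 13.0×0.9833 + 14 = 15.309 + 12.783 + 14 = 42.092 cmH2O.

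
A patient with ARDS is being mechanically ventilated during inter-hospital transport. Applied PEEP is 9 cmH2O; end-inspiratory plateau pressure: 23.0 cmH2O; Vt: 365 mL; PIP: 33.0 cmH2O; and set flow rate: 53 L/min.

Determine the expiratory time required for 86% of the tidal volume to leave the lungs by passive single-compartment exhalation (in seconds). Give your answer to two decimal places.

Flow: 53 L/min ÷ 60 = 0.8833 L/s.
R = (PIP − Pplat)/V̇ = (33.0 − 23.0) / 0.8833 = 10.0/0.8833 = 11.321 cmH2O·s/L.
C = Vt/(Pplat − PEEP) = 365.0 / (23.0 − 9) = 365.0/14.0 = 26.071 mL/cmH2O.
τ = R × C = 11.321 × 0.02607 L/cmH2O = 0.2951 s.
t = −τ·ln(1 − 0.86) = −0.2951·ln(0.14) = 0.5802 s.

0.58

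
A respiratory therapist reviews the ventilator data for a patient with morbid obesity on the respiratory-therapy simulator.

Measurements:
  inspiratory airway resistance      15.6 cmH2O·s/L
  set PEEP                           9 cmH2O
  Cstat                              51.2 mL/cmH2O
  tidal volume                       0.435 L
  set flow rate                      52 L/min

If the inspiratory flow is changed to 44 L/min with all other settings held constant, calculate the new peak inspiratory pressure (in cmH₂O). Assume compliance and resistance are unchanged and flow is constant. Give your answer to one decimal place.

28.9

Flow: 52 L/min ÷ 60 = 0.8667 L/s.
New flow: 44 L/min ÷ 60 = 0.7333 L/s.
PIP = Vt/C + R·V̇ + PEEP (constant-flow equation of motion).
Only the resistive term changes: ΔPIP = R × ΔV̇ = 15.6 × (0.7333 − 0.8667) = 15.6 × -0.1334 = -2.081 cmH2O.
Original PIP = 435/51.2 + 15.6×0.8667 + 9 = 31.017 cmH2O; new PIP = 31.017 + (-2.081) = 28.936 cmH2O.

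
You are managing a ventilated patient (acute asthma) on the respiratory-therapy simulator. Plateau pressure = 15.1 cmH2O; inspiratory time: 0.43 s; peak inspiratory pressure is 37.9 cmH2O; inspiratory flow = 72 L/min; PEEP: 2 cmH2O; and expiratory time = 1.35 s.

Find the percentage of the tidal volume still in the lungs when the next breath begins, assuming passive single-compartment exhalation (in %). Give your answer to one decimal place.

Flow: 72 L/min ÷ 60 = 1.2 L/s.
Vt = flow × Ti = 1.2 L/s × 0.43 s × 1000 mL/L = 516.0 mL.
R = (PIP − Pplat)/V̇ = (37.9 − 15.1) / 1.2 = 22.8/1.2 = 19.0 cmH2O·s/L.
C = Vt/(Pplat − PEEP) = 516.0 / (15.1 − 2) = 516.0/13.1 = 39.389 mL/cmH2O.
τ = R × C = 19.0 × 0.03939 L/cmH2O = 0.7484 s.
Fraction remaining at end-expiration = e^(−Te/τ) = e^(−1.35/0.7484) = 0.1647 → 16.47%.

16.5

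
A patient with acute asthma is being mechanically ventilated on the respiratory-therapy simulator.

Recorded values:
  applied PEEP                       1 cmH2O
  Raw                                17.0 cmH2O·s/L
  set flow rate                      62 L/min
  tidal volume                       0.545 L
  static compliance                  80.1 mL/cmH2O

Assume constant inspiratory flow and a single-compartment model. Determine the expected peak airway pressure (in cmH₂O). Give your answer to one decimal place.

25.4

Flow: 62 L/min ÷ 60 = 1.0333 L/s.
Equation of motion (constant flow): PIP = Vt/C + R·V̇ + PEEP.
PIP = 545/80.1 + 17.0×1.0333 + 1 = 6.804 + 17.566 + 1 = 25.37 cmH2O.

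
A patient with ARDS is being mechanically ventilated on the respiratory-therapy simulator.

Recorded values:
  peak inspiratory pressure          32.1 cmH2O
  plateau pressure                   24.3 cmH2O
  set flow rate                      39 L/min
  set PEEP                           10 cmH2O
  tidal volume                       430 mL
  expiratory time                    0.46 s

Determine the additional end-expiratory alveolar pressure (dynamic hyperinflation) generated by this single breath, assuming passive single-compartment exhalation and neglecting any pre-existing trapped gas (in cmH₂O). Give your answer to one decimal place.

4.0

Flow: 39 L/min ÷ 60 = 0.65 L/s.
R = (PIP − Pplat)/V̇ = (32.1 − 24.3) / 0.65 = 7.8/0.65 = 12.0 cmH2O·s/L.
C = Vt/(Pplat − PEEP) = 430.0 / (24.3 − 10) = 430.0/14.3 = 30.07 mL/cmH2O.
τ = R × C = 12.0 × 0.03007 L/cmH2O = 0.3608 s.
Fraction remaining = e^(−Te/τ) = e^(−0.46/0.3608) = 0.2794; trapped volume = 430.0 × 0.2794 = 120.14 mL.
Additional alveolar pressure from trapping ≈ V_trapped / C = 120.14 / 30.07 = 3.995 cmH2O.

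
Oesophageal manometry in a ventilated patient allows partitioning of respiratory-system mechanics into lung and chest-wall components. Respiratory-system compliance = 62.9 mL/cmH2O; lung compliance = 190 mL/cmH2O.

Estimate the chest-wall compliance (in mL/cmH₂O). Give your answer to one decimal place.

94.0

1/Ccw = 1/Crs − 1/CL.
1/Ccw = 1/62.9 − 1/190 = 0.01064.
Ccw = 93.985 mL/cmH2O.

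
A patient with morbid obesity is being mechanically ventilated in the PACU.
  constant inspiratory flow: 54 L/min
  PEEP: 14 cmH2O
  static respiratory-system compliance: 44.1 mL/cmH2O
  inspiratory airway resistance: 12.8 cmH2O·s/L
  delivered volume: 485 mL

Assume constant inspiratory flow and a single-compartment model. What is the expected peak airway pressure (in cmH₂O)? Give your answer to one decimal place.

36.5

Flow: 54 L/min ÷ 60 = 0.9 L/s.
Equation of motion (constant flow): PIP = Vt/C + R·V̇ + PEEP.
PIP = 485/44.1 + 12.8×0.9 + 14 = 10.998 + 11.52 + 14 = 36.518 cmH2O.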